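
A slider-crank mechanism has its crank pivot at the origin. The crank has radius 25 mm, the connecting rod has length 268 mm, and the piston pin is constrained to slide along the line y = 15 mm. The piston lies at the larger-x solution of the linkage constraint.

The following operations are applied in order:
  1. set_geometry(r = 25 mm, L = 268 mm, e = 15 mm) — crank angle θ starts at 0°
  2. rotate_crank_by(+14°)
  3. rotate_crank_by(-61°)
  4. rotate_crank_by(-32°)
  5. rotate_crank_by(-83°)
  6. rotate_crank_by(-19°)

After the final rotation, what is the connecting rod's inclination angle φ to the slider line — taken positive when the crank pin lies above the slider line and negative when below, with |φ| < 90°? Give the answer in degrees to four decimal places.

set_geometry: r = 25 mm, L = 268 mm, e = 15 mm; θ ← 0°
rotate_crank_by(+14°): θ ← 0° +14° = 14°
rotate_crank_by(-61°): θ ← 14° -61° = -47°
rotate_crank_by(-32°): θ ← -47° -32° = -79°
rotate_crank_by(-83°): θ ← -79° -83° = -162°
rotate_crank_by(-19°): θ ← -162° -19° = -181°
crank pin P = (r cos θ, r sin θ) = (-24.996192, 0.436310)
h = r sin θ − e = 0.436310 − 15 = -14.563690
sin φ = h / L = -14.563690 / 268 = -0.05434213
φ = arcsin(-0.05434213) = -3.115109°

-3.1151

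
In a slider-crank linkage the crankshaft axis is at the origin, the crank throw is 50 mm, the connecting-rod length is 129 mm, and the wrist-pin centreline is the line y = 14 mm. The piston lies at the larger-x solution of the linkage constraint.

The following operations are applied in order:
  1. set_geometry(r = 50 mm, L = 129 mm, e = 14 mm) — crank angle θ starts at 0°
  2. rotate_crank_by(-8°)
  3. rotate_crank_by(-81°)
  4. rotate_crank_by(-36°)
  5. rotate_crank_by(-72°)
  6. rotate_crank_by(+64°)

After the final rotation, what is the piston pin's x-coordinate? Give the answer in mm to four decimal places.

set_geometry: r = 50 mm, L = 129 mm, e = 14 mm; θ ← 0°
rotate_crank_by(-8°): θ ← 0° -8° = -8°
rotate_crank_by(-81°): θ ← -8° -81° = -89°
rotate_crank_by(-36°): θ ← -89° -36° = -125°
rotate_crank_by(-72°): θ ← -125° -72° = -197°
rotate_crank_by(+64°): θ ← -197° +64° = -133°
crank pin P = (r cos θ, r sin θ) = (-34.099918, -36.567685)
h = r sin θ − e = -36.567685 − 14 = -50.567685
x = r cos θ + √(L² − h²) = -34.099918 + √(16641.0 − 2557.0908) = -34.099918 + 118.675647 = 84.575729

84.5757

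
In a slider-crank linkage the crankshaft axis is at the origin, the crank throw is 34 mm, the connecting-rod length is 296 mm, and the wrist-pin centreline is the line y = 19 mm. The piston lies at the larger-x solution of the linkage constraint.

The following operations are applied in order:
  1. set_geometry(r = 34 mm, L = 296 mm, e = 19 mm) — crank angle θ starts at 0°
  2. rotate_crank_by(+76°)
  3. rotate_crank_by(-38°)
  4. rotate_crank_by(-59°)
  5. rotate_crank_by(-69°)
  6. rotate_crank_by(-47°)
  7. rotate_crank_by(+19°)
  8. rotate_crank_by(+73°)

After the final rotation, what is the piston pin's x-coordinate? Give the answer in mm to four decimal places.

set_geometry: r = 34 mm, L = 296 mm, e = 19 mm; θ ← 0°
rotate_crank_by(+76°): θ ← 0° +76° = 76°
rotate_crank_by(-38°): θ ← 76° -38° = 38°
rotate_crank_by(-59°): θ ← 38° -59° = -21°
rotate_crank_by(-69°): θ ← -21° -69° = -90°
rotate_crank_by(-47°): θ ← -90° -47° = -137°
rotate_crank_by(+19°): θ ← -137° +19° = -118°
rotate_crank_by(+73°): θ ← -118° +73° = -45°
crank pin P = (r cos θ, r sin θ) = (24.041631, -24.041631)
h = r sin θ − e = -24.041631 − 19 = -43.041631
x = r cos θ + √(L² − h²) = 24.041631 + √(87616.0 − 1852.5820) = 24.041631 + 292.853919 = 316.895550

316.8955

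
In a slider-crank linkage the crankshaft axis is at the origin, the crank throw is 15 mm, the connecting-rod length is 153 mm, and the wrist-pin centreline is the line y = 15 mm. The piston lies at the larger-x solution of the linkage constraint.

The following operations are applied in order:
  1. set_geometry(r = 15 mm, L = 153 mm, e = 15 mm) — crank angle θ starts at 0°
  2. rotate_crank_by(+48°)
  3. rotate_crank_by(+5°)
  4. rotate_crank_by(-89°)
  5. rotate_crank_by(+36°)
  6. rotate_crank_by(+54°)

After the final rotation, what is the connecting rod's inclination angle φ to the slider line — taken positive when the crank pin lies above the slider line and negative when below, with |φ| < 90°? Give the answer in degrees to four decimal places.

set_geometry: r = 15 mm, L = 153 mm, e = 15 mm; θ ← 0°
rotate_crank_by(+48°): θ ← 0° +48° = 48°
rotate_crank_by(+5°): θ ← 48° +5° = 53°
rotate_crank_by(-89°): θ ← 53° -89° = -36°
rotate_crank_by(+36°): θ ← -36° +36° = 0°
rotate_crank_by(+54°): θ ← 0° +54° = 54°
crank pin P = (r cos θ, r sin θ) = (8.816779, 12.135255)
h = r sin θ − e = 12.135255 − 15 = -2.864745
sin φ = h / L = -2.864745 / 153 = -0.01872382
φ = arcsin(-0.01872382) = -1.072859°

-1.0729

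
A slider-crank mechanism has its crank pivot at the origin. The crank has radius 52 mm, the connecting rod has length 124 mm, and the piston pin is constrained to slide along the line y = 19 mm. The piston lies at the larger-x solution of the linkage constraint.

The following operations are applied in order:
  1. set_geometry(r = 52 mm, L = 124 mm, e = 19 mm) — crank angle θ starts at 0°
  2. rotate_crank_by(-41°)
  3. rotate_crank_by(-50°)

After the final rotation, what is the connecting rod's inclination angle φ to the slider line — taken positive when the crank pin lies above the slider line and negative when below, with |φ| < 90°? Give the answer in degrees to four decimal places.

set_geometry: r = 52 mm, L = 124 mm, e = 19 mm; θ ← 0°
rotate_crank_by(-41°): θ ← 0° -41° = -41°
rotate_crank_by(-50°): θ ← -41° -50° = -91°
crank pin P = (r cos θ, r sin θ) = (-0.907525, -51.992080)
h = r sin θ − e = -51.992080 − 19 = -70.992080
sin φ = h / L = -70.992080 / 124 = -0.57251678
φ = arcsin(-0.57251678) = -34.925915°

-34.9259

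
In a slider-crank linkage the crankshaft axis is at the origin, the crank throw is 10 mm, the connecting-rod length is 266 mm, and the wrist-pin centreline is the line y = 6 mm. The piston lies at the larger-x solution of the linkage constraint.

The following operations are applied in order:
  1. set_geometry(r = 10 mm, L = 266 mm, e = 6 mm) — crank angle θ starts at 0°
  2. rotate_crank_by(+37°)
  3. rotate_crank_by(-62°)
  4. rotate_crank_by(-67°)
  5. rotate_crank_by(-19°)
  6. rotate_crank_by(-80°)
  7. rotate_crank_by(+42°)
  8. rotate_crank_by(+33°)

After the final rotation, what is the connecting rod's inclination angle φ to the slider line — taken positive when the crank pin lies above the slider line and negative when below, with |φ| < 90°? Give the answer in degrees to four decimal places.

set_geometry: r = 10 mm, L = 266 mm, e = 6 mm; θ ← 0°
rotate_crank_by(+37°): θ ← 0° +37° = 37°
rotate_crank_by(-62°): θ ← 37° -62° = -25°
rotate_crank_by(-67°): θ ← -25° -67° = -92°
rotate_crank_by(-19°): θ ← -92° -19° = -111°
rotate_crank_by(-80°): θ ← -111° -80° = -191°
rotate_crank_by(+42°): θ ← -191° +42° = -149°
rotate_crank_by(+33°): θ ← -149° +33° = -116°
crank pin P = (r cos θ, r sin θ) = (-4.383711, -8.987940)
h = r sin θ − e = -8.987940 − 6 = -14.987940
sin φ = h / L = -14.987940 / 266 = -0.05634564
φ = arcsin(-0.05634564) = -3.230078°

-3.2301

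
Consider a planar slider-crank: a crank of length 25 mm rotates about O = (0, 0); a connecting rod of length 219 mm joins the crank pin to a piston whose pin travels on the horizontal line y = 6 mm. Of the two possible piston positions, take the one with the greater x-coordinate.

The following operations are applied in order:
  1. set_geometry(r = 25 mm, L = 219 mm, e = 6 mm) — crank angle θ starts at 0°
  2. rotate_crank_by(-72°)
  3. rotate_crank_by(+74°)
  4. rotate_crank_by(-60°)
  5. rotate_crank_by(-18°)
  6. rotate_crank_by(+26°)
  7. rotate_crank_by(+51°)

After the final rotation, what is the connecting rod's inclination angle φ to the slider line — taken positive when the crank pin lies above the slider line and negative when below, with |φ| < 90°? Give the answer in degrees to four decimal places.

set_geometry: r = 25 mm, L = 219 mm, e = 6 mm; θ ← 0°
rotate_crank_by(-72°): θ ← 0° -72° = -72°
rotate_crank_by(+74°): θ ← -72° +74° = 2°
rotate_crank_by(-60°): θ ← 2° -60° = -58°
rotate_crank_by(-18°): θ ← -58° -18° = -76°
rotate_crank_by(+26°): θ ← -76° +26° = -50°
rotate_crank_by(+51°): θ ← -50° +51° = 1°
crank pin P = (r cos θ, r sin θ) = (24.996192, 0.436310)
h = r sin θ − e = 0.436310 − 6 = -5.563690
sin φ = h / L = -5.563690 / 219 = -0.02540498
φ = arcsin(-0.02540498) = -1.455755°

-1.4558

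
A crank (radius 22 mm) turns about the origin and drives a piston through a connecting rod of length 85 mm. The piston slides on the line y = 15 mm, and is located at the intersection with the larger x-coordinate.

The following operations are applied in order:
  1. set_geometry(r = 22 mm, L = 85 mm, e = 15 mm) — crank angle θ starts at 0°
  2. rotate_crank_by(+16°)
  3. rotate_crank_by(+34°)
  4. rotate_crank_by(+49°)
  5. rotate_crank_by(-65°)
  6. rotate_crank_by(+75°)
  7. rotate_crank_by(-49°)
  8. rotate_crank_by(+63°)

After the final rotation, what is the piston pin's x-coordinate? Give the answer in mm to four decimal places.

72.9479

set_geometry: r = 22 mm, L = 85 mm, e = 15 mm; θ ← 0°
rotate_crank_by(+16°): θ ← 0° +16° = 16°
rotate_crank_by(+34°): θ ← 16° +34° = 50°
rotate_crank_by(+49°): θ ← 50° +49° = 99°
rotate_crank_by(-65°): θ ← 99° -65° = 34°
rotate_crank_by(+75°): θ ← 34° +75° = 109°
rotate_crank_by(-49°): θ ← 109° -49° = 60°
rotate_crank_by(+63°): θ ← 60° +63° = 123°
crank pin P = (r cos θ, r sin θ) = (-11.982059, 18.450752)
h = r sin θ − e = 18.450752 − 15 = 3.450752
x = r cos θ + √(L² − h²) = -11.982059 + √(7225.0 − 11.9077) = -11.982059 + 84.929926 = 72.947867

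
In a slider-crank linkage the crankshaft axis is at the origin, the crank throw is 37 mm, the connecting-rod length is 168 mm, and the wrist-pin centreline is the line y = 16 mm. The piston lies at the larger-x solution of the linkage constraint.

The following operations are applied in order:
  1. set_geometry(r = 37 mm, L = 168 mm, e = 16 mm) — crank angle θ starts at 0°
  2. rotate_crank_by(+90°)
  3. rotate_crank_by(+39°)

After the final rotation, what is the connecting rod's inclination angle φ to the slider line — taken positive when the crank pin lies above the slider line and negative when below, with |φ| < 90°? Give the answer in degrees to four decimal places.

4.3540

set_geometry: r = 37 mm, L = 168 mm, e = 16 mm; θ ← 0°
rotate_crank_by(+90°): θ ← 0° +90° = 90°
rotate_crank_by(+39°): θ ← 90° +39° = 129°
crank pin P = (r cos θ, r sin θ) = (-23.284854, 28.754401)
h = r sin θ − e = 28.754401 − 16 = 12.754401
sin φ = h / L = 12.754401 / 168 = 0.07591905
φ = arcsin(0.07591905) = 4.354031°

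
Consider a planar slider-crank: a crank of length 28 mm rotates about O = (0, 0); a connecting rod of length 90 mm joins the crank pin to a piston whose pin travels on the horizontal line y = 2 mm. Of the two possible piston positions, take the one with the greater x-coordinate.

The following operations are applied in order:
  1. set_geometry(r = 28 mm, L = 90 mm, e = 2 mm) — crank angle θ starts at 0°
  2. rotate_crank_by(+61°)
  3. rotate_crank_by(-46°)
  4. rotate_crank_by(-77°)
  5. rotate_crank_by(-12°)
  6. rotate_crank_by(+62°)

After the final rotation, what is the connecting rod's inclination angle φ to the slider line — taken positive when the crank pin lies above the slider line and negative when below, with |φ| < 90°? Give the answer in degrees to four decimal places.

-4.9856

set_geometry: r = 28 mm, L = 90 mm, e = 2 mm; θ ← 0°
rotate_crank_by(+61°): θ ← 0° +61° = 61°
rotate_crank_by(-46°): θ ← 61° -46° = 15°
rotate_crank_by(-77°): θ ← 15° -77° = -62°
rotate_crank_by(-12°): θ ← -62° -12° = -74°
rotate_crank_by(+62°): θ ← -74° +62° = -12°
crank pin P = (r cos θ, r sin θ) = (27.388133, -5.821527)
h = r sin θ − e = -5.821527 − 2 = -7.821527
sin φ = h / L = -7.821527 / 90 = -0.08690586
φ = arcsin(-0.08690586) = -4.985628°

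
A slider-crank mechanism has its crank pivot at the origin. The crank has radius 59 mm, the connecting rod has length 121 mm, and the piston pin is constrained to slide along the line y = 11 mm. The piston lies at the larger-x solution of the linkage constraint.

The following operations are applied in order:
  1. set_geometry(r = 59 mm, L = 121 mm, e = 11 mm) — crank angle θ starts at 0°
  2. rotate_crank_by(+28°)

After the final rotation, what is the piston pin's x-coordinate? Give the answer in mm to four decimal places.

171.9361

set_geometry: r = 59 mm, L = 121 mm, e = 11 mm; θ ← 0°
rotate_crank_by(+28°): θ ← 0° +28° = 28°
crank pin P = (r cos θ, r sin θ) = (52.093908, 27.698822)
h = r sin θ − e = 27.698822 − 11 = 16.698822
x = r cos θ + √(L² − h²) = 52.093908 + √(14641.0 − 278.8507) = 52.093908 + 119.842185 = 171.936093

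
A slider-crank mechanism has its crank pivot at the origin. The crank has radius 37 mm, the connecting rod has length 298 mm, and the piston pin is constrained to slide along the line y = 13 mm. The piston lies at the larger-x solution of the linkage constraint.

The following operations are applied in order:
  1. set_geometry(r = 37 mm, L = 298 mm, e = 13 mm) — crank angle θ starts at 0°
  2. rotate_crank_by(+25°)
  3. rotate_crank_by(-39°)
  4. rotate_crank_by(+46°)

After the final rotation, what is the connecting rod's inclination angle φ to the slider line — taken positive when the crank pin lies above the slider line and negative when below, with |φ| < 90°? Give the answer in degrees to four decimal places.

1.2704

set_geometry: r = 37 mm, L = 298 mm, e = 13 mm; θ ← 0°
rotate_crank_by(+25°): θ ← 0° +25° = 25°
rotate_crank_by(-39°): θ ← 25° -39° = -14°
rotate_crank_by(+46°): θ ← -14° +46° = 32°
crank pin P = (r cos θ, r sin θ) = (31.377780, 19.607013)
h = r sin θ − e = 19.607013 − 13 = 6.607013
sin φ = h / L = 6.607013 / 298 = 0.02217118
φ = arcsin(0.02217118) = 1.270419°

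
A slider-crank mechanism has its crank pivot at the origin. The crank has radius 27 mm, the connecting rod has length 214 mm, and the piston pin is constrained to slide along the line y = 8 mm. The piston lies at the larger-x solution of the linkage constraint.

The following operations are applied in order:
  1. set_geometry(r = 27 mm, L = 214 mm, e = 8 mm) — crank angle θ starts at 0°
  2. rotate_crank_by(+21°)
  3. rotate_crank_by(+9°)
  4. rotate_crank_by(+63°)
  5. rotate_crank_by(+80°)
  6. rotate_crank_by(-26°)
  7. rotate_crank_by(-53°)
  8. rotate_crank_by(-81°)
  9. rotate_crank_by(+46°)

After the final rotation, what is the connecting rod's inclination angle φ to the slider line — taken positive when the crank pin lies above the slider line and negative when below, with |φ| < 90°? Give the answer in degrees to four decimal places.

4.0579

set_geometry: r = 27 mm, L = 214 mm, e = 8 mm; θ ← 0°
rotate_crank_by(+21°): θ ← 0° +21° = 21°
rotate_crank_by(+9°): θ ← 21° +9° = 30°
rotate_crank_by(+63°): θ ← 30° +63° = 93°
rotate_crank_by(+80°): θ ← 93° +80° = 173°
rotate_crank_by(-26°): θ ← 173° -26° = 147°
rotate_crank_by(-53°): θ ← 147° -53° = 94°
rotate_crank_by(-81°): θ ← 94° -81° = 13°
rotate_crank_by(+46°): θ ← 13° +46° = 59°
crank pin P = (r cos θ, r sin θ) = (13.906028, 23.143517)
h = r sin θ − e = 23.143517 − 8 = 15.143517
sin φ = h / L = 15.143517 / 214 = 0.07076410
φ = arcsin(0.07076410) = 4.057876°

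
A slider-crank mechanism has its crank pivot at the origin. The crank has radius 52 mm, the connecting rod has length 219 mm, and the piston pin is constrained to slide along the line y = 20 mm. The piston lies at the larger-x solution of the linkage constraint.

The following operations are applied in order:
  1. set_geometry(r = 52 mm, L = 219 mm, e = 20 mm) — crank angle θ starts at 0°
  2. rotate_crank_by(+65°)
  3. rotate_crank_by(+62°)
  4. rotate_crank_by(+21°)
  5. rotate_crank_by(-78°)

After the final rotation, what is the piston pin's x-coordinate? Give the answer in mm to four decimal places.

set_geometry: r = 52 mm, L = 219 mm, e = 20 mm; θ ← 0°
rotate_crank_by(+65°): θ ← 0° +65° = 65°
rotate_crank_by(+62°): θ ← 65° +62° = 127°
rotate_crank_by(+21°): θ ← 127° +21° = 148°
rotate_crank_by(-78°): θ ← 148° -78° = 70°
crank pin P = (r cos θ, r sin θ) = (17.785047, 48.864016)
h = r sin θ − e = 48.864016 − 20 = 28.864016
x = r cos θ + √(L² − h²) = 17.785047 + √(47961.0 − 833.1314) = 17.785047 + 217.089540 = 234.874588

234.8746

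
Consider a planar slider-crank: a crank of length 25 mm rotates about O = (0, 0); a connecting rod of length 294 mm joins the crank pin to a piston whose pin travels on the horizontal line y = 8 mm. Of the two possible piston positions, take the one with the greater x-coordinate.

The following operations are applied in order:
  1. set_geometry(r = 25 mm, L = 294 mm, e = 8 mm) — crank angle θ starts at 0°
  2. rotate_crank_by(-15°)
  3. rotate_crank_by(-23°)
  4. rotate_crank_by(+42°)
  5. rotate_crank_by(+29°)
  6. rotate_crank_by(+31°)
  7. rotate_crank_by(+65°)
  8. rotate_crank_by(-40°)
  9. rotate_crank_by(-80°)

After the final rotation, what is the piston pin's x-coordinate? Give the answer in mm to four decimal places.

318.6638

set_geometry: r = 25 mm, L = 294 mm, e = 8 mm; θ ← 0°
rotate_crank_by(-15°): θ ← 0° -15° = -15°
rotate_crank_by(-23°): θ ← -15° -23° = -38°
rotate_crank_by(+42°): θ ← -38° +42° = 4°
rotate_crank_by(+29°): θ ← 4° +29° = 33°
rotate_crank_by(+31°): θ ← 33° +31° = 64°
rotate_crank_by(+65°): θ ← 64° +65° = 129°
rotate_crank_by(-40°): θ ← 129° -40° = 89°
rotate_crank_by(-80°): θ ← 89° -80° = 9°
crank pin P = (r cos θ, r sin θ) = (24.692209, 3.910862)
h = r sin θ − e = 3.910862 − 8 = -4.089138
x = r cos θ + √(L² − h²) = 24.692209 + √(86436.0 − 16.7211) = 24.692209 + 293.971561 = 318.663770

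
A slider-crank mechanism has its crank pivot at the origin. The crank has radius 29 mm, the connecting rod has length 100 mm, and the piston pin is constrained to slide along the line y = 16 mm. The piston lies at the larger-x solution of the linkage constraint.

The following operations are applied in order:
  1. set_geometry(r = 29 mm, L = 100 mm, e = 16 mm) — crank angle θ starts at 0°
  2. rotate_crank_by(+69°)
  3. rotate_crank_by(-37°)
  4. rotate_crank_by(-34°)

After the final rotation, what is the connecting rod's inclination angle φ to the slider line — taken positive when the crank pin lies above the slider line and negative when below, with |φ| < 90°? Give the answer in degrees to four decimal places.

set_geometry: r = 29 mm, L = 100 mm, e = 16 mm; θ ← 0°
rotate_crank_by(+69°): θ ← 0° +69° = 69°
rotate_crank_by(-37°): θ ← 69° -37° = 32°
rotate_crank_by(-34°): θ ← 32° -34° = -2°
crank pin P = (r cos θ, r sin θ) = (28.982334, -1.012085)
h = r sin θ − e = -1.012085 − 16 = -17.012085
sin φ = h / L = -17.012085 / 100 = -0.17012085
φ = arcsin(-0.17012085) = -9.794846°

-9.7948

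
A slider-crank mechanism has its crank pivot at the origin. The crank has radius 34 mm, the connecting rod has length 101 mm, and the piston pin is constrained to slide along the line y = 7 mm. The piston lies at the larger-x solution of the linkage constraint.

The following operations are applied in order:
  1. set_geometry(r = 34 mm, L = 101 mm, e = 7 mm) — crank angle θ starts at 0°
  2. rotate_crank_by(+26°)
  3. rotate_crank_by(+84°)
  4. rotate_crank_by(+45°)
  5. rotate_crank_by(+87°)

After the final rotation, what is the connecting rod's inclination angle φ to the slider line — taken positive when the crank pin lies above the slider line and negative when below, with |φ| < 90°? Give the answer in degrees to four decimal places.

-21.5022

set_geometry: r = 34 mm, L = 101 mm, e = 7 mm; θ ← 0°
rotate_crank_by(+26°): θ ← 0° +26° = 26°
rotate_crank_by(+84°): θ ← 26° +84° = 110°
rotate_crank_by(+45°): θ ← 110° +45° = 155°
rotate_crank_by(+87°): θ ← 155° +87° = 242°
crank pin P = (r cos θ, r sin θ) = (-15.962033, -30.020218)
h = r sin θ − e = -30.020218 − 7 = -37.020218
sin φ = h / L = -37.020218 / 101 = -0.36653681
φ = arcsin(-0.36653681) = -21.502191°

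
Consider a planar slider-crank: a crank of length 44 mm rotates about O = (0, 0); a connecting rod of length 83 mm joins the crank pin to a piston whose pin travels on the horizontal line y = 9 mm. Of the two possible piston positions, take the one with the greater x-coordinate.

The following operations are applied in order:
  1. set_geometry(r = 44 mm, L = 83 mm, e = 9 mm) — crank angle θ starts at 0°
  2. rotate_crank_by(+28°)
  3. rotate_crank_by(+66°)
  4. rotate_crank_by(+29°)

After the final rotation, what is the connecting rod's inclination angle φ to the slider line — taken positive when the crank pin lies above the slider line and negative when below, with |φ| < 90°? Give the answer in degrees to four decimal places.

19.6433

set_geometry: r = 44 mm, L = 83 mm, e = 9 mm; θ ← 0°
rotate_crank_by(+28°): θ ← 0° +28° = 28°
rotate_crank_by(+66°): θ ← 28° +66° = 94°
rotate_crank_by(+29°): θ ← 94° +29° = 123°
crank pin P = (r cos θ, r sin θ) = (-23.964118, 36.901505)
h = r sin θ − e = 36.901505 − 9 = 27.901505
sin φ = h / L = 27.901505 / 83 = 0.33616271
φ = arcsin(0.33616271) = 19.643257°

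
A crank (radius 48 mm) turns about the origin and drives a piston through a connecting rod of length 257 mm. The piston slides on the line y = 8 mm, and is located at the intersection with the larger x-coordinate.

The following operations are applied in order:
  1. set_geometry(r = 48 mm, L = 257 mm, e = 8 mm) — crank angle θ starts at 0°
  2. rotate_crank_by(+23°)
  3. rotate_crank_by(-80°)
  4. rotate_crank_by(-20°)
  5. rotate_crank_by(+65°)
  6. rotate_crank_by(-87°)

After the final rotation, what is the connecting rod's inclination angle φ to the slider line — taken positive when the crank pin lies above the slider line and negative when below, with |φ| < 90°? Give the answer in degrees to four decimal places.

set_geometry: r = 48 mm, L = 257 mm, e = 8 mm; θ ← 0°
rotate_crank_by(+23°): θ ← 0° +23° = 23°
rotate_crank_by(-80°): θ ← 23° -80° = -57°
rotate_crank_by(-20°): θ ← -57° -20° = -77°
rotate_crank_by(+65°): θ ← -77° +65° = -12°
rotate_crank_by(-87°): θ ← -12° -87° = -99°
crank pin P = (r cos θ, r sin θ) = (-7.508854, -47.409040)
h = r sin θ − e = -47.409040 − 8 = -55.409040
sin φ = h / L = -55.409040 / 257 = -0.21559938
φ = arcsin(-0.21559938) = -12.450694°

-12.4507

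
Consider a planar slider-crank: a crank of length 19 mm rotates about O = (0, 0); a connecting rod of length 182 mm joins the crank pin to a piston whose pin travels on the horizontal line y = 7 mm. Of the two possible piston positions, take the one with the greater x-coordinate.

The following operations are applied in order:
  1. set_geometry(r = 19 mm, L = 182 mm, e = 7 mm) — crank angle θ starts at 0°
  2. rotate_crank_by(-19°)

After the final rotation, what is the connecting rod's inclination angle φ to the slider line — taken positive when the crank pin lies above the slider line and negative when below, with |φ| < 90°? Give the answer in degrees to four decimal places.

set_geometry: r = 19 mm, L = 182 mm, e = 7 mm; θ ← 0°
rotate_crank_by(-19°): θ ← 0° -19° = -19°
crank pin P = (r cos θ, r sin θ) = (17.964853, -6.185795)
h = r sin θ − e = -6.185795 − 7 = -13.185795
sin φ = h / L = -13.185795 / 182 = -0.07244942
φ = arcsin(-0.07244942) = -4.154686°

-4.1547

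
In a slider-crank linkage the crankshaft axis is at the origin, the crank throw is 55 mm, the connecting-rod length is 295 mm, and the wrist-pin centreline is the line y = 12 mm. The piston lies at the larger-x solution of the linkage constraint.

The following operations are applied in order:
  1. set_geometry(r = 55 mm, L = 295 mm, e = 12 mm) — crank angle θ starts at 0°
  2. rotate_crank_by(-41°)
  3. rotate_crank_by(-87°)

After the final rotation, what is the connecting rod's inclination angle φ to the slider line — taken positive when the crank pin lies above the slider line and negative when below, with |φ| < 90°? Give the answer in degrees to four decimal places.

set_geometry: r = 55 mm, L = 295 mm, e = 12 mm; θ ← 0°
rotate_crank_by(-41°): θ ← 0° -41° = -41°
rotate_crank_by(-87°): θ ← -41° -87° = -128°
crank pin P = (r cos θ, r sin θ) = (-33.861381, -43.340591)
h = r sin θ − e = -43.340591 − 12 = -55.340591
sin φ = h / L = -55.340591 / 295 = -0.18759523
φ = arcsin(-0.18759523) = -10.812477°

-10.8125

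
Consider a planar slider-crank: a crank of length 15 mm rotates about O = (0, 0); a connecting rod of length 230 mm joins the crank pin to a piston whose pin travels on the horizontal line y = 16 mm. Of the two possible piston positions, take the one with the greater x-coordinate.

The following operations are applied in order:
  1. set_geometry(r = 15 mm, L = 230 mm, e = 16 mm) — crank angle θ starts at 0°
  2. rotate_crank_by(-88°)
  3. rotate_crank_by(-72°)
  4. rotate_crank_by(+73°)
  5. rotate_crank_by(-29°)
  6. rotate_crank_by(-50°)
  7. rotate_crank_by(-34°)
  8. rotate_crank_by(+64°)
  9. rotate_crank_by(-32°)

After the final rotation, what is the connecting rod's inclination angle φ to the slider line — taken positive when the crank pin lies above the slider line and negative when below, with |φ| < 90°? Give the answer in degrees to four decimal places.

-4.7682

set_geometry: r = 15 mm, L = 230 mm, e = 16 mm; θ ← 0°
rotate_crank_by(-88°): θ ← 0° -88° = -88°
rotate_crank_by(-72°): θ ← -88° -72° = -160°
rotate_crank_by(+73°): θ ← -160° +73° = -87°
rotate_crank_by(-29°): θ ← -87° -29° = -116°
rotate_crank_by(-50°): θ ← -116° -50° = -166°
rotate_crank_by(-34°): θ ← -166° -34° = -200°
rotate_crank_by(+64°): θ ← -200° +64° = -136°
rotate_crank_by(-32°): θ ← -136° -32° = -168°
crank pin P = (r cos θ, r sin θ) = (-14.672214, -3.118675)
h = r sin θ − e = -3.118675 − 16 = -19.118675
sin φ = h / L = -19.118675 / 230 = -0.08312468
φ = arcsin(-0.08312468) = -4.768195°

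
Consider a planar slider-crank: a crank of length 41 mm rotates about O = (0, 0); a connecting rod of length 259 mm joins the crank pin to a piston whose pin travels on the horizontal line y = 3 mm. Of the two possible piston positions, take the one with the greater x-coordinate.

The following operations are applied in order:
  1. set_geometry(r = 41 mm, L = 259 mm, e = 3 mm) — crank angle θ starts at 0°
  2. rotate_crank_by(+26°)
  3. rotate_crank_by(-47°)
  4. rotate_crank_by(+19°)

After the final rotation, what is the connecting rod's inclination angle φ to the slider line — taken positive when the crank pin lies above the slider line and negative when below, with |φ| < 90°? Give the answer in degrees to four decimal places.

-0.9802

set_geometry: r = 41 mm, L = 259 mm, e = 3 mm; θ ← 0°
rotate_crank_by(+26°): θ ← 0° +26° = 26°
rotate_crank_by(-47°): θ ← 26° -47° = -21°
rotate_crank_by(+19°): θ ← -21° +19° = -2°
crank pin P = (r cos θ, r sin θ) = (40.975024, -1.430879)
h = r sin θ − e = -1.430879 − 3 = -4.430879
sin φ = h / L = -4.430879 / 259 = -0.01710764
φ = arcsin(-0.01710764) = -0.980244°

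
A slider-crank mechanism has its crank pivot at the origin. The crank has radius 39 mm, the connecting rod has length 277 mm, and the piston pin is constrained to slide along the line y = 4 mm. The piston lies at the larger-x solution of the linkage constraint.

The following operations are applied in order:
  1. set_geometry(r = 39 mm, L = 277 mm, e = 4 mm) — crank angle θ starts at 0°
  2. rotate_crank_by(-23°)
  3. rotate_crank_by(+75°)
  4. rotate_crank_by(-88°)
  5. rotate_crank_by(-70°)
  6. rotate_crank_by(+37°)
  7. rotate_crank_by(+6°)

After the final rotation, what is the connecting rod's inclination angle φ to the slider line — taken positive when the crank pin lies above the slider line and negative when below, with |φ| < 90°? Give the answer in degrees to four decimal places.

set_geometry: r = 39 mm, L = 277 mm, e = 4 mm; θ ← 0°
rotate_crank_by(-23°): θ ← 0° -23° = -23°
rotate_crank_by(+75°): θ ← -23° +75° = 52°
rotate_crank_by(-88°): θ ← 52° -88° = -36°
rotate_crank_by(-70°): θ ← -36° -70° = -106°
rotate_crank_by(+37°): θ ← -106° +37° = -69°
rotate_crank_by(+6°): θ ← -69° +6° = -63°
crank pin P = (r cos θ, r sin θ) = (17.705629, -34.749254)
h = r sin θ − e = -34.749254 − 4 = -38.749254
sin φ = h / L = -38.749254 / 277 = -0.13988901
φ = arcsin(-0.13988901) = -8.041424°

-8.0414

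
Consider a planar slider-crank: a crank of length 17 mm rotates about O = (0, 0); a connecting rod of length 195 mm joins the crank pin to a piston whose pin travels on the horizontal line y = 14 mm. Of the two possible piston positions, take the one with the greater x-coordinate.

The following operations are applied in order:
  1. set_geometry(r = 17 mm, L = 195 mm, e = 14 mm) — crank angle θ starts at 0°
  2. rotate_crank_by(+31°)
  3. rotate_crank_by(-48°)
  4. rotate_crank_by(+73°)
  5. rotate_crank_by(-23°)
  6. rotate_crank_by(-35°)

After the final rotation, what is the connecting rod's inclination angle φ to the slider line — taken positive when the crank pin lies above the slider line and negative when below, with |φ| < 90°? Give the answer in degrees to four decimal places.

-4.2919

set_geometry: r = 17 mm, L = 195 mm, e = 14 mm; θ ← 0°
rotate_crank_by(+31°): θ ← 0° +31° = 31°
rotate_crank_by(-48°): θ ← 31° -48° = -17°
rotate_crank_by(+73°): θ ← -17° +73° = 56°
rotate_crank_by(-23°): θ ← 56° -23° = 33°
rotate_crank_by(-35°): θ ← 33° -35° = -2°
crank pin P = (r cos θ, r sin θ) = (16.989644, -0.593291)
h = r sin θ − e = -0.593291 − 14 = -14.593291
sin φ = h / L = -14.593291 / 195 = -0.07483739
φ = arcsin(-0.07483739) = -4.291879°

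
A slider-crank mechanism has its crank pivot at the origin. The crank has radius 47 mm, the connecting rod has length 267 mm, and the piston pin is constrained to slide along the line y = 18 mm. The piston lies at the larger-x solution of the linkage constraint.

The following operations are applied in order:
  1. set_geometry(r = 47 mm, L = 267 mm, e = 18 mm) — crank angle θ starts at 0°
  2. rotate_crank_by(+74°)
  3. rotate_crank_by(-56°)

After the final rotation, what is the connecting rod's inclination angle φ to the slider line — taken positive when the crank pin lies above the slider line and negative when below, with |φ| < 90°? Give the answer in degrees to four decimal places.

set_geometry: r = 47 mm, L = 267 mm, e = 18 mm; θ ← 0°
rotate_crank_by(+74°): θ ← 0° +74° = 74°
rotate_crank_by(-56°): θ ← 74° -56° = 18°
crank pin P = (r cos θ, r sin θ) = (44.699656, 14.523799)
h = r sin θ − e = 14.523799 − 18 = -3.476201
sin φ = h / L = -3.476201 / 267 = -0.01301948
φ = arcsin(-0.01301948) = -0.745982°

-0.7460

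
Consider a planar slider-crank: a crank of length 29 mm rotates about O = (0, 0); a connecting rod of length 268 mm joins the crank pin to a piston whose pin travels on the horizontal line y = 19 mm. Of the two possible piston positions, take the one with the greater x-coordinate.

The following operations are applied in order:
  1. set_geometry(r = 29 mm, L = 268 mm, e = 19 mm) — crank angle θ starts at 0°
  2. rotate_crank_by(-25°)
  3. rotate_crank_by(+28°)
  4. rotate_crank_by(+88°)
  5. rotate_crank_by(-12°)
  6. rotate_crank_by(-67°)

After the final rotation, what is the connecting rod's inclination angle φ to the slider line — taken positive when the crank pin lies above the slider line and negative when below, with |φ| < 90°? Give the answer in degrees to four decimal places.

-2.7741

set_geometry: r = 29 mm, L = 268 mm, e = 19 mm; θ ← 0°
rotate_crank_by(-25°): θ ← 0° -25° = -25°
rotate_crank_by(+28°): θ ← -25° +28° = 3°
rotate_crank_by(+88°): θ ← 3° +88° = 91°
rotate_crank_by(-12°): θ ← 91° -12° = 79°
rotate_crank_by(-67°): θ ← 79° -67° = 12°
crank pin P = (r cos θ, r sin θ) = (28.366280, 6.029439)
h = r sin θ − e = 6.029439 − 19 = -12.970561
sin φ = h / L = -12.970561 / 268 = -0.04839762
φ = arcsin(-0.04839762) = -2.774063°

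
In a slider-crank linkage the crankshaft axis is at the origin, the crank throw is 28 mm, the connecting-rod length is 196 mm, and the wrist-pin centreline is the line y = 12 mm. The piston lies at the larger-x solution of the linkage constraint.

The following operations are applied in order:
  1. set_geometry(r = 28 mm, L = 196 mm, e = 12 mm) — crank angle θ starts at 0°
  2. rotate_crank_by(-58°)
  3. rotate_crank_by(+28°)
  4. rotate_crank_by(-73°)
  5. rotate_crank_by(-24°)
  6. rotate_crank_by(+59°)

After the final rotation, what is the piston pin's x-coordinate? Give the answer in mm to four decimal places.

set_geometry: r = 28 mm, L = 196 mm, e = 12 mm; θ ← 0°
rotate_crank_by(-58°): θ ← 0° -58° = -58°
rotate_crank_by(+28°): θ ← -58° +28° = -30°
rotate_crank_by(-73°): θ ← -30° -73° = -103°
rotate_crank_by(-24°): θ ← -103° -24° = -127°
rotate_crank_by(+59°): θ ← -127° +59° = -68°
crank pin P = (r cos θ, r sin θ) = (10.488985, -25.961148)
h = r sin θ − e = -25.961148 − 12 = -37.961148
x = r cos θ + √(L² − h²) = 10.488985 + √(38416.0 − 1441.0488) = 10.488985 + 192.288718 = 202.777703

202.7777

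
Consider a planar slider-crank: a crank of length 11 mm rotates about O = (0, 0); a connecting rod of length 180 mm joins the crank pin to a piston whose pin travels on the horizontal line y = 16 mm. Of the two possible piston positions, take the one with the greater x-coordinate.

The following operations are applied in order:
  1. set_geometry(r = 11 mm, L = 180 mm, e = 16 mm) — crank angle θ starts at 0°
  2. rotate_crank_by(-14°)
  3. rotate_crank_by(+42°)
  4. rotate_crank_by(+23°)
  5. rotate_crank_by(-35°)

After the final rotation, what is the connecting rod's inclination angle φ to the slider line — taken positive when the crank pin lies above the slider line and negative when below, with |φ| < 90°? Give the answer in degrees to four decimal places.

-4.1314

set_geometry: r = 11 mm, L = 180 mm, e = 16 mm; θ ← 0°
rotate_crank_by(-14°): θ ← 0° -14° = -14°
rotate_crank_by(+42°): θ ← -14° +42° = 28°
rotate_crank_by(+23°): θ ← 28° +23° = 51°
rotate_crank_by(-35°): θ ← 51° -35° = 16°
crank pin P = (r cos θ, r sin θ) = (10.573879, 3.032011)
h = r sin θ − e = 3.032011 − 16 = -12.967989
sin φ = h / L = -12.967989 / 180 = -0.07204438
φ = arcsin(-0.07204438) = -4.131418°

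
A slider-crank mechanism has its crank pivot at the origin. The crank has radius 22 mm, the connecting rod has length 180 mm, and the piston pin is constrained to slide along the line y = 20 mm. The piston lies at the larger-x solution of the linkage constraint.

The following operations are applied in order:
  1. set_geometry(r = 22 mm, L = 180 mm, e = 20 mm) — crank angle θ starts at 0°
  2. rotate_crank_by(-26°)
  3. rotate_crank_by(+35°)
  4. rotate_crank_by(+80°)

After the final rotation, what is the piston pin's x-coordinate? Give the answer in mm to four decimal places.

180.3729

set_geometry: r = 22 mm, L = 180 mm, e = 20 mm; θ ← 0°
rotate_crank_by(-26°): θ ← 0° -26° = -26°
rotate_crank_by(+35°): θ ← -26° +35° = 9°
rotate_crank_by(+80°): θ ← 9° +80° = 89°
crank pin P = (r cos θ, r sin θ) = (0.383953, 21.996649)
h = r sin θ − e = 21.996649 − 20 = 1.996649
x = r cos θ + √(L² − h²) = 0.383953 + √(32400.0 − 3.9866) = 0.383953 + 179.988926 = 180.372879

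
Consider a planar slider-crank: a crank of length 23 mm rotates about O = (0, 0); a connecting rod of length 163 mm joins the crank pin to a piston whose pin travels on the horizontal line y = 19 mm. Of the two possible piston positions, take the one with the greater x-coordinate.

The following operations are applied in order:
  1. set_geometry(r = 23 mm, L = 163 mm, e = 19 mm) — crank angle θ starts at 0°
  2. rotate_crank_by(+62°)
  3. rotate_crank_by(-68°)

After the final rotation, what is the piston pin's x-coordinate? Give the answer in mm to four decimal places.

set_geometry: r = 23 mm, L = 163 mm, e = 19 mm; θ ← 0°
rotate_crank_by(+62°): θ ← 0° +62° = 62°
rotate_crank_by(-68°): θ ← 62° -68° = -6°
crank pin P = (r cos θ, r sin θ) = (22.874004, -2.404155)
h = r sin θ − e = -2.404155 − 19 = -21.404155
x = r cos θ + √(L² − h²) = 22.874004 + √(26569.0 − 458.1378) = 22.874004 + 161.588558 = 184.462562

184.4626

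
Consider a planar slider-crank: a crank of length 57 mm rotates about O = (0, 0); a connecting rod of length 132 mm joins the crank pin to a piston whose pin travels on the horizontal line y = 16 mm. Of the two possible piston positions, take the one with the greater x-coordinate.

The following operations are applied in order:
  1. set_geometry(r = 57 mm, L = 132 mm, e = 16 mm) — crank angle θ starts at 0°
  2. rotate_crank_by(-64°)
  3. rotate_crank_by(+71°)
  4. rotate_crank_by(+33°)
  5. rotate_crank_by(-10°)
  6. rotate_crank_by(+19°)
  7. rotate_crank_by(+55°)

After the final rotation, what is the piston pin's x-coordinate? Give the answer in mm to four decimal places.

112.2222

set_geometry: r = 57 mm, L = 132 mm, e = 16 mm; θ ← 0°
rotate_crank_by(-64°): θ ← 0° -64° = -64°
rotate_crank_by(+71°): θ ← -64° +71° = 7°
rotate_crank_by(+33°): θ ← 7° +33° = 40°
rotate_crank_by(-10°): θ ← 40° -10° = 30°
rotate_crank_by(+19°): θ ← 30° +19° = 49°
rotate_crank_by(+55°): θ ← 49° +55° = 104°
crank pin P = (r cos θ, r sin θ) = (-13.789548, 55.306856)
h = r sin θ − e = 55.306856 − 16 = 39.306856
x = r cos θ + √(L² − h²) = -13.789548 + √(17424.0 − 1545.0290) = -13.789548 + 126.011789 = 112.222241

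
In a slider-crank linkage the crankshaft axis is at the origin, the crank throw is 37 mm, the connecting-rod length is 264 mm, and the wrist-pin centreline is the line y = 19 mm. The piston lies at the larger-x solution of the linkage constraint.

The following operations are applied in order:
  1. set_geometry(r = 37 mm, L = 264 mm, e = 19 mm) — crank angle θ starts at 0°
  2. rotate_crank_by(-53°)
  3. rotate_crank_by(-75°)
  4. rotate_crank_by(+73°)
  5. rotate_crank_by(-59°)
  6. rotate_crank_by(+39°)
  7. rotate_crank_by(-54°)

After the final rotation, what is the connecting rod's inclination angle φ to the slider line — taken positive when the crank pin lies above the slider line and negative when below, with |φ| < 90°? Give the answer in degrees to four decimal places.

set_geometry: r = 37 mm, L = 264 mm, e = 19 mm; θ ← 0°
rotate_crank_by(-53°): θ ← 0° -53° = -53°
rotate_crank_by(-75°): θ ← -53° -75° = -128°
rotate_crank_by(+73°): θ ← -128° +73° = -55°
rotate_crank_by(-59°): θ ← -55° -59° = -114°
rotate_crank_by(+39°): θ ← -114° +39° = -75°
rotate_crank_by(-54°): θ ← -75° -54° = -129°
crank pin P = (r cos θ, r sin θ) = (-23.284854, -28.754401)
h = r sin θ − e = -28.754401 − 19 = -47.754401
sin φ = h / L = -47.754401 / 264 = -0.18088788
φ = arcsin(-0.18088788) = -10.421481°

-10.4215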